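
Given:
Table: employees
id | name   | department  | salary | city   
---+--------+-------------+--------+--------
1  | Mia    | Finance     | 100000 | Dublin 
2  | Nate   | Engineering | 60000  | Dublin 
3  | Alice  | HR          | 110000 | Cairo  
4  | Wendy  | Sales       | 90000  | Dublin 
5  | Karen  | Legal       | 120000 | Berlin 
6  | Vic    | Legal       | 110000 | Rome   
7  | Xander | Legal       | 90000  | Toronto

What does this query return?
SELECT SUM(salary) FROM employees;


SUM(salary) = 100000 + 60000 + 110000 + 90000 + 120000 + 110000 + 90000 = 680000

680000


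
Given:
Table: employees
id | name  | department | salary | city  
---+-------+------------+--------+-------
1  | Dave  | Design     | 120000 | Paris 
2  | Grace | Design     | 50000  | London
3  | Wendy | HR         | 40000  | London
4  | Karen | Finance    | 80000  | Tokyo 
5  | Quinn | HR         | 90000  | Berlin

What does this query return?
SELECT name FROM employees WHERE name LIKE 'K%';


LIKE 'K%' matches names starting with 'K'
Matching: 1

1 rows:
Karen


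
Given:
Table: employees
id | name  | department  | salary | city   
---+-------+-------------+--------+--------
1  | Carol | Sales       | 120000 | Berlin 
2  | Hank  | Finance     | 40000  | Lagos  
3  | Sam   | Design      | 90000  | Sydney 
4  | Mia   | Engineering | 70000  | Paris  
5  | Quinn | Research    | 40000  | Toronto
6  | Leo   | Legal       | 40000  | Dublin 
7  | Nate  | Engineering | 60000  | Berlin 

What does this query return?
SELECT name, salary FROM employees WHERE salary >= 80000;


Filtering: salary >= 80000
Matching: 2 rows

2 rows:
Carol, 120000
Sam, 90000


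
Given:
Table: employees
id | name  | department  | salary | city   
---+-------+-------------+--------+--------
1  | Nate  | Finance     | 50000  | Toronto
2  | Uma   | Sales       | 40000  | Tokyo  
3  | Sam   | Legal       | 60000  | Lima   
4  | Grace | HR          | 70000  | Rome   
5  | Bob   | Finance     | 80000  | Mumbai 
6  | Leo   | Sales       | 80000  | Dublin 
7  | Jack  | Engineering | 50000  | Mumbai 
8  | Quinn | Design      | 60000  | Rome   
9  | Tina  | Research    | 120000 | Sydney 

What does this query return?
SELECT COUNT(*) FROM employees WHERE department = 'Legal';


Counting rows where department = 'Legal'
  Sam -> MATCH


1


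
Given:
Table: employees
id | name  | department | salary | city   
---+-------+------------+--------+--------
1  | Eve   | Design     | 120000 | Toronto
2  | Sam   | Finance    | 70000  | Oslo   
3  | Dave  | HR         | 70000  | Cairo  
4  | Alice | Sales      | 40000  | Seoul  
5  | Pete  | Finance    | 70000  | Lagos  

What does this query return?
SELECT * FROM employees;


SELECT * returns all 5 rows with all columns

5 rows:
1, Eve, Design, 120000, Toronto
2, Sam, Finance, 70000, Oslo
3, Dave, HR, 70000, Cairo
4, Alice, Sales, 40000, Seoul
5, Pete, Finance, 70000, Lagos


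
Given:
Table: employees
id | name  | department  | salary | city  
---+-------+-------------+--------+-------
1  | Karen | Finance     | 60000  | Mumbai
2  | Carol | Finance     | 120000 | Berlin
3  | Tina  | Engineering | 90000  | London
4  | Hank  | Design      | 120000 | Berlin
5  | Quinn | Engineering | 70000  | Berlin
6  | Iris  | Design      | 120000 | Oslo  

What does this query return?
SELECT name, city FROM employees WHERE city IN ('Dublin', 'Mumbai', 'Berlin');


Filtering: city IN ('Dublin', 'Mumbai', 'Berlin')
Matching: 4 rows

4 rows:
Karen, Mumbai
Carol, Berlin
Hank, Berlin
Quinn, Berlin


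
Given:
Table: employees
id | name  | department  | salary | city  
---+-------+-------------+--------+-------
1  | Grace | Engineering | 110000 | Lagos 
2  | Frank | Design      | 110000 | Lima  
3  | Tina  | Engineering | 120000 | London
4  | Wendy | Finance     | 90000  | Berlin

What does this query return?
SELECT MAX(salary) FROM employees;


Salaries: 110000, 110000, 120000, 90000
MAX = 120000

120000


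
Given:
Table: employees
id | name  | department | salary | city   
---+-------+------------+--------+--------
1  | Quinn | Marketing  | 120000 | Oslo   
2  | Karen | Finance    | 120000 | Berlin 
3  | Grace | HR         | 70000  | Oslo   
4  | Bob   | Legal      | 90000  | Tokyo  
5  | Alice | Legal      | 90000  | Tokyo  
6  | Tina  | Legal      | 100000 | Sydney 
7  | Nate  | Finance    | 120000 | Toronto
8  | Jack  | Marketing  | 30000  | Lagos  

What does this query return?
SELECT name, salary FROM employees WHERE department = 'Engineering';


Filtering: department = 'Engineering'
Matching rows: 0

Empty result set (0 rows)


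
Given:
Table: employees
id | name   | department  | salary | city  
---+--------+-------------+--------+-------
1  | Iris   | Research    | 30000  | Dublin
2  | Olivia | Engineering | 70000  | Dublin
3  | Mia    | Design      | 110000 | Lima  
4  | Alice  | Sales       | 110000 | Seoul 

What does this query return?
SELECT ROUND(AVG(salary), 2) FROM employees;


SUM(salary) = 320000
COUNT = 4
ROUND(AVG, 2) = ROUND(320000 / 4, 2) = 80000.0

80000.0


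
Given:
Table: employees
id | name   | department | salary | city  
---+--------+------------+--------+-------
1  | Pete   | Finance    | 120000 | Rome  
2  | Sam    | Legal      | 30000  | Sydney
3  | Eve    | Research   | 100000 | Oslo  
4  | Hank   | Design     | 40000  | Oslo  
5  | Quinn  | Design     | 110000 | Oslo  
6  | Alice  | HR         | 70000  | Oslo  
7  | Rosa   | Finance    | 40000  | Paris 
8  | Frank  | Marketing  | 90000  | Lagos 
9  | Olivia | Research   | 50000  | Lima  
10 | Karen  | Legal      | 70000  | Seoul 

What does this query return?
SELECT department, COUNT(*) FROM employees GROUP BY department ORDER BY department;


Assigning each row to its department group:
  Pete -> Finance
  Sam -> Legal
  Eve -> Research
  Hank -> Design
  Quinn -> Design
  Alice -> HR
  Rosa -> Finance
  Frank -> Marketing
  Olivia -> Research
  Karen -> Legal


6 groups:
Design, 2
Finance, 2
HR, 1
Legal, 2
Marketing, 1
Research, 2


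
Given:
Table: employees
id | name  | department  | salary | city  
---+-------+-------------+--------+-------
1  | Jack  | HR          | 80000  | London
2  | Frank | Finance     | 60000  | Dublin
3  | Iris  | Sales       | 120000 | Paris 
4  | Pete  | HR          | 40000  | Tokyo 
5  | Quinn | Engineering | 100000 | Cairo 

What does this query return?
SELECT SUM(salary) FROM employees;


SUM(salary) = 80000 + 60000 + 120000 + 40000 + 100000 = 400000

400000


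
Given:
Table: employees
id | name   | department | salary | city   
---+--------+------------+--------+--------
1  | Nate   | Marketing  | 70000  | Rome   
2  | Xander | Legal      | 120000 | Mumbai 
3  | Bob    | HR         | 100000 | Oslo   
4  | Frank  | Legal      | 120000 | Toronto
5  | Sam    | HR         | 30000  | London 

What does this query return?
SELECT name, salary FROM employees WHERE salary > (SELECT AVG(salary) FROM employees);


Subquery: AVG(salary) = 88000.0
Filtering: salary > 88000.0
  Xander (120000) -> MATCH
  Bob (100000) -> MATCH
  Frank (120000) -> MATCH


3 rows:
Xander, 120000
Bob, 100000
Frank, 120000


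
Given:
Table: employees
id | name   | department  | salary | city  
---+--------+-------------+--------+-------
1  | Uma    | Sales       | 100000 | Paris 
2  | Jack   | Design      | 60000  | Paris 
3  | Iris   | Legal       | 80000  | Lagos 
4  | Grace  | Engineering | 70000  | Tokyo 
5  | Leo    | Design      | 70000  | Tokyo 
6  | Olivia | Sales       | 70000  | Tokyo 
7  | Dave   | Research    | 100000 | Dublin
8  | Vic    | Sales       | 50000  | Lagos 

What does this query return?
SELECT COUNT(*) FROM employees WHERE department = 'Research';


Counting rows where department = 'Research'
  Dave -> MATCH


1


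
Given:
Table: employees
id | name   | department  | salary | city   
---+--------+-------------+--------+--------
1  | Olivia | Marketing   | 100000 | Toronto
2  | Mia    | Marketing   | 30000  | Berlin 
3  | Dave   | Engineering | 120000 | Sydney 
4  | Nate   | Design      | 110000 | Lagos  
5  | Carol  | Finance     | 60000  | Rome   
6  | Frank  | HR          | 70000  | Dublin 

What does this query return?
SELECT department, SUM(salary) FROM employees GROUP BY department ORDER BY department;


Summing salary within each department:
  Design: 110000 = 110000
  Engineering: 120000 = 120000
  Finance: 60000 = 60000
  HR: 70000 = 70000
  Marketing: 100000 + 30000 = 130000


5 groups:
Design, 110000
Engineering, 120000
Finance, 60000
HR, 70000
Marketing, 130000


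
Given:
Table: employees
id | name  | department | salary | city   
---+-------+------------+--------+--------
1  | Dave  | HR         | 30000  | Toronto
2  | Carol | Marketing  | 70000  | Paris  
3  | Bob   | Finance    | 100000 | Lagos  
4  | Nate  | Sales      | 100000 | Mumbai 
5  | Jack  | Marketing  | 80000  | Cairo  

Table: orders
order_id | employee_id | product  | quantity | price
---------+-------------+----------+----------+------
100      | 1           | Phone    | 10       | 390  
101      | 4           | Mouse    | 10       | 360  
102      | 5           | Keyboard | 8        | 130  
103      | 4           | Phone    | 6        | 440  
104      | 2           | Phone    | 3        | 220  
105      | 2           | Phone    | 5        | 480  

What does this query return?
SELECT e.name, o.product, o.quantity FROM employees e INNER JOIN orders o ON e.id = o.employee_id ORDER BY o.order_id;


Joining employees.id = orders.employee_id:
  employee Dave (id=1) -> order Phone
  employee Nate (id=4) -> order Mouse
  employee Jack (id=5) -> order Keyboard
  employee Nate (id=4) -> order Phone
  employee Carol (id=2) -> order Phone
  employee Carol (id=2) -> order Phone


6 rows:
Dave, Phone, 10
Nate, Mouse, 10
Jack, Keyboard, 8
Nate, Phone, 6
Carol, Phone, 3
Carol, Phone, 5


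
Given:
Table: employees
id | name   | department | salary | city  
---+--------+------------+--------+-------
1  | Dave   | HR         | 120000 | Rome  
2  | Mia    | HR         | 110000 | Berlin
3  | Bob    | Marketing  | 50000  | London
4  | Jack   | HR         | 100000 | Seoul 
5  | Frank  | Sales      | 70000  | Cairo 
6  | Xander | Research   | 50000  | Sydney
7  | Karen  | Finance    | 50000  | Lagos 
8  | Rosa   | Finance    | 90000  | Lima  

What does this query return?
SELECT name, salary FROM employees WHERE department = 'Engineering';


Filtering: department = 'Engineering'
Matching rows: 0

Empty result set (0 rows)


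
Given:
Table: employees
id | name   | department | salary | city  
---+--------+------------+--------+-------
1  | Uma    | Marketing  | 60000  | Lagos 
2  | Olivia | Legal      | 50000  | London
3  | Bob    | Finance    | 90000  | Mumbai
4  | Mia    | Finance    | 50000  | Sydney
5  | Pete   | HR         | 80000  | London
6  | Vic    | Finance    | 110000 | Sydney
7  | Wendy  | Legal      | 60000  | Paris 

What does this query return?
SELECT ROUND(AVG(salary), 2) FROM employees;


SUM(salary) = 500000
COUNT = 7
ROUND(AVG, 2) = ROUND(500000 / 7, 2) = 71428.57

71428.57


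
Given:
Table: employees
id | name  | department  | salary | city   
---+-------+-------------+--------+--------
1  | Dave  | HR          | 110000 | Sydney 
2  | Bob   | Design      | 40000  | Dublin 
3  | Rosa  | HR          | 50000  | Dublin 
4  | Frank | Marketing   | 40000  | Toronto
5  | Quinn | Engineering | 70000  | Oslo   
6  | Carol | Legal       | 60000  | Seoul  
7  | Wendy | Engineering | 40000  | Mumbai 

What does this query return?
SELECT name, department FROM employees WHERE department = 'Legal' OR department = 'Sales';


Filtering: department = 'Legal' OR 'Sales'
Matching: 1 rows

1 rows:
Carol, Legal


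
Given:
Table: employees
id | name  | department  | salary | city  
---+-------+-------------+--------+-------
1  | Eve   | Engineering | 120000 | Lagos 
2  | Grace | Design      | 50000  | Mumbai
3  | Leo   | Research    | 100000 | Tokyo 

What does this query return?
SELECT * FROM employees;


SELECT * returns all 3 rows with all columns

3 rows:
1, Eve, Engineering, 120000, Lagos
2, Grace, Design, 50000, Mumbai
3, Leo, Research, 100000, Tokyo


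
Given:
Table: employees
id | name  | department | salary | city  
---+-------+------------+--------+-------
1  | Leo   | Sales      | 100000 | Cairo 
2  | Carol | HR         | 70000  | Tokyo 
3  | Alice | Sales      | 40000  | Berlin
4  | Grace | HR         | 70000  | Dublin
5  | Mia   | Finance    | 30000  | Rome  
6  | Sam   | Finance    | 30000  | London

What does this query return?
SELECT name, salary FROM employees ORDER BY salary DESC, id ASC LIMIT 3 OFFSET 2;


Sort by salary DESC (id ASC tiebreak), then skip 2 and take 3
Rows 3 through 5

3 rows:
Grace, 70000
Alice, 40000
Mia, 30000


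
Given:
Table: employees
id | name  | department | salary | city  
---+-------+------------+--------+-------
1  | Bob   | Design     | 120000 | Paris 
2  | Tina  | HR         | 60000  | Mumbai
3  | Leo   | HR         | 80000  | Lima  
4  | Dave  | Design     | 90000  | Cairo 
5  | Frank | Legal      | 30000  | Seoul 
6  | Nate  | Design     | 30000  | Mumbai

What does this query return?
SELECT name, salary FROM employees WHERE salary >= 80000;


Filtering: salary >= 80000
Matching: 3 rows

3 rows:
Bob, 120000
Leo, 80000
Dave, 90000


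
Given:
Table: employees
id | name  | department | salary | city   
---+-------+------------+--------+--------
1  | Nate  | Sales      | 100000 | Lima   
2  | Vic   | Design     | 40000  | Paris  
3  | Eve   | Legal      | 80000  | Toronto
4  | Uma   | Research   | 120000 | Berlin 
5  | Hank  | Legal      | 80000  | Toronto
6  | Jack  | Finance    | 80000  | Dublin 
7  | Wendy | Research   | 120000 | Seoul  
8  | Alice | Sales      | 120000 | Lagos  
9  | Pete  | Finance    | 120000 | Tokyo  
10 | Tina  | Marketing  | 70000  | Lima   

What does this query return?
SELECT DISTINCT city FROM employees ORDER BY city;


All 'city' values (row order): Lima, Paris, Toronto, Berlin, Toronto, Dublin, Seoul, Lagos, Tokyo, Lima
Removing duplicates leaves 8 unique value(s).

8 values:
Berlin
Dublin
Lagos
Lima
Paris
Seoul
Tokyo
Toronto


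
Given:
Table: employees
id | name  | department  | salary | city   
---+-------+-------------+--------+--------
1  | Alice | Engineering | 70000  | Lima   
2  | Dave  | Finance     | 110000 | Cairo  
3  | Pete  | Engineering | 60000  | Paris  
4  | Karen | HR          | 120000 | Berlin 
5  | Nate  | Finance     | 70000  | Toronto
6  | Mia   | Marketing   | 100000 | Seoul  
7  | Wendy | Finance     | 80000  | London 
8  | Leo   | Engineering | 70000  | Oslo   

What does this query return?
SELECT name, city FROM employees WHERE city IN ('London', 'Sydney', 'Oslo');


Filtering: city IN ('London', 'Sydney', 'Oslo')
Matching: 2 rows

2 rows:
Wendy, London
Leo, Oslo


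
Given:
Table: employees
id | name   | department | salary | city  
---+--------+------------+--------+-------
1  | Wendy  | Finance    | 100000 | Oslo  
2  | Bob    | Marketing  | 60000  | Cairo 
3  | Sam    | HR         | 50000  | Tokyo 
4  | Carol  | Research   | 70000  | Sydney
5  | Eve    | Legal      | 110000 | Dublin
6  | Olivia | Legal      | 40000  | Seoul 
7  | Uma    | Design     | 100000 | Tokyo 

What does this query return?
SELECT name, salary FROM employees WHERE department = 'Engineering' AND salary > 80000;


Filtering: department = 'Engineering' AND salary > 80000
Matching: 0 rows

Empty result set (0 rows)


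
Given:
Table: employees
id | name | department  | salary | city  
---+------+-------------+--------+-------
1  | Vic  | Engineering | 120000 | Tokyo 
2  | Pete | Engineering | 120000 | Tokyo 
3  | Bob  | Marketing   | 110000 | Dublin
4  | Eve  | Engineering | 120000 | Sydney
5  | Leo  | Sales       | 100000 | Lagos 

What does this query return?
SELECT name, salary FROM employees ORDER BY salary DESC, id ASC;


Sorting by salary DESC, then id ASC for ties

5 rows:
Vic, 120000
Pete, 120000
Eve, 120000
Bob, 110000
Leo, 100000


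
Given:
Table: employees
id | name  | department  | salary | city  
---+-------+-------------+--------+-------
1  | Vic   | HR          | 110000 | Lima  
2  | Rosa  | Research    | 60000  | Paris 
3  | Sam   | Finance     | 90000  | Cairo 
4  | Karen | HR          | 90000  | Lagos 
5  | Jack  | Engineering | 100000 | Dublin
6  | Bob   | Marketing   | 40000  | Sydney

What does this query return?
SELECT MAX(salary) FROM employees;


Salaries: 110000, 60000, 90000, 90000, 100000, 40000
MAX = 110000

110000


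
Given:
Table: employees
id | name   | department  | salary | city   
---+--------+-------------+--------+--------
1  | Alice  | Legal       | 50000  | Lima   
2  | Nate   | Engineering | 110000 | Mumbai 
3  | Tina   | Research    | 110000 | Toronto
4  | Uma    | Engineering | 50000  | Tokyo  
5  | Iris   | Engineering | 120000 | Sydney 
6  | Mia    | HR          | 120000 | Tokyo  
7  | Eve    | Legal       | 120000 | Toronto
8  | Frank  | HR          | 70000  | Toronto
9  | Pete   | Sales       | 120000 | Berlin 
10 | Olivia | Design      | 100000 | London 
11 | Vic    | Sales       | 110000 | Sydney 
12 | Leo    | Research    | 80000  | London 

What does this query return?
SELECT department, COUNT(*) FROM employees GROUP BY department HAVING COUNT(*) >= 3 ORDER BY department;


Groups with count >= 3:
  Engineering: 3 -> PASS
  Design: 1 -> filtered out
  HR: 2 -> filtered out
  Legal: 2 -> filtered out
  Research: 2 -> filtered out
  Sales: 2 -> filtered out


1 groups:
Engineering, 3


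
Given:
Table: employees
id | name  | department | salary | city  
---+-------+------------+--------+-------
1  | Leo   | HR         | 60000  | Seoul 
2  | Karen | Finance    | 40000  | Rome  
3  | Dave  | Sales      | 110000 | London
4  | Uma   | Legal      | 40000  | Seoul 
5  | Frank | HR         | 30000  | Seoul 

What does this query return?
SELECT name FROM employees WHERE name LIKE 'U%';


LIKE 'U%' matches names starting with 'U'
Matching: 1

1 rows:
Uma


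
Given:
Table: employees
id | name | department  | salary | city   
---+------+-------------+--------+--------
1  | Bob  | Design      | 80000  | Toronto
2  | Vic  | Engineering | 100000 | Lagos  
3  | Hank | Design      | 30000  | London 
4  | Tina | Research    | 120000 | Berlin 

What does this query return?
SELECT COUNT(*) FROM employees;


COUNT(*) counts all rows

4


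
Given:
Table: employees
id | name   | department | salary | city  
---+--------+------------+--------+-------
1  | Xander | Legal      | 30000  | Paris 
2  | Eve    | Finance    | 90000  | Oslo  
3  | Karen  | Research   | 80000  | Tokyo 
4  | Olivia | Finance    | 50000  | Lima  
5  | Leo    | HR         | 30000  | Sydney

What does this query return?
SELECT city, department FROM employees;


Projecting columns: city, department

5 rows:
Paris, Legal
Oslo, Finance
Tokyo, Research
Lima, Finance
Sydney, HR


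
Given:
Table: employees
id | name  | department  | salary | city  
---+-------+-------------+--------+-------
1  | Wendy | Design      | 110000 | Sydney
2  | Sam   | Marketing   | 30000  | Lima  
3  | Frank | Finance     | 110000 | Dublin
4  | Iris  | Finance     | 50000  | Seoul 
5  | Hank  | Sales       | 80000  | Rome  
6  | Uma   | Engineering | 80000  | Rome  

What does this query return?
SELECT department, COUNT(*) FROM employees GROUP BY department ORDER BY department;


Assigning each row to its department group:
  Wendy -> Design
  Sam -> Marketing
  Frank -> Finance
  Iris -> Finance
  Hank -> Sales
  Uma -> Engineering


5 groups:
Design, 1
Engineering, 1
Finance, 2
Marketing, 1
Sales, 1


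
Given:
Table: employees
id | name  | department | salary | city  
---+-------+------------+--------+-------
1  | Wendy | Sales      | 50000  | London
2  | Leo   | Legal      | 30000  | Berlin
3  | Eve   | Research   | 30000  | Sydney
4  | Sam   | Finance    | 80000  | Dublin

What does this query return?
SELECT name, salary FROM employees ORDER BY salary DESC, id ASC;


Sorting by salary DESC, then id ASC for ties

4 rows:
Sam, 80000
Wendy, 50000
Leo, 30000
Eve, 30000


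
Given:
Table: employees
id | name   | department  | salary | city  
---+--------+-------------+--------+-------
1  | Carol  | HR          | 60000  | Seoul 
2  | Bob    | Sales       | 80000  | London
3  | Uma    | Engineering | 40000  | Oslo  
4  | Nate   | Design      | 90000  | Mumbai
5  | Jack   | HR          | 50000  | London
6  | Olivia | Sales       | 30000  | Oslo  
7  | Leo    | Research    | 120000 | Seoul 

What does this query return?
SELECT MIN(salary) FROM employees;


Salaries: 60000, 80000, 40000, 90000, 50000, 30000, 120000
MIN = 30000

30000


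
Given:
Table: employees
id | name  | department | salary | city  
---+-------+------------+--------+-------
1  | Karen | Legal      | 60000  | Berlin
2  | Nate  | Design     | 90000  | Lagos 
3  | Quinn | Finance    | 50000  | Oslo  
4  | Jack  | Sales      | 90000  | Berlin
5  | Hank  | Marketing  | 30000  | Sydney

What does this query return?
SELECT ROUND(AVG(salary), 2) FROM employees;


SUM(salary) = 320000
COUNT = 5
ROUND(AVG, 2) = ROUND(320000 / 5, 2) = 64000.0

64000.0


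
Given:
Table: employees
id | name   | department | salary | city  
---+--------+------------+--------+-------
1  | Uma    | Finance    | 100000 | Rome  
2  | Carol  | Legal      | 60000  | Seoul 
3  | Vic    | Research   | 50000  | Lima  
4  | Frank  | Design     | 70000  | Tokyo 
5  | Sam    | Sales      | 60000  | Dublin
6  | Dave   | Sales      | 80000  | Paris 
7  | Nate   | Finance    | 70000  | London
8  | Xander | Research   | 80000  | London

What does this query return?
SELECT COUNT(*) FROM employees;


COUNT(*) counts all rows

8


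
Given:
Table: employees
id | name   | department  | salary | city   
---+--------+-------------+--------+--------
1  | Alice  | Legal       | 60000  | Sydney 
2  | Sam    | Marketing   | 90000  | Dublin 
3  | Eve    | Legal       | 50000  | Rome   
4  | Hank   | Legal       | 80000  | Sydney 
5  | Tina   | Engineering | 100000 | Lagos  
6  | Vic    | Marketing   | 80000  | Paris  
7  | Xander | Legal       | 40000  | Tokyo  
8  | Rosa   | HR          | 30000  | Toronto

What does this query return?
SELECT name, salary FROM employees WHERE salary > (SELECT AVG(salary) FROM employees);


Subquery: AVG(salary) = 66250.0
Filtering: salary > 66250.0
  Sam (90000) -> MATCH
  Hank (80000) -> MATCH
  Tina (100000) -> MATCH
  Vic (80000) -> MATCH


4 rows:
Sam, 90000
Hank, 80000
Tina, 100000
Vic, 80000


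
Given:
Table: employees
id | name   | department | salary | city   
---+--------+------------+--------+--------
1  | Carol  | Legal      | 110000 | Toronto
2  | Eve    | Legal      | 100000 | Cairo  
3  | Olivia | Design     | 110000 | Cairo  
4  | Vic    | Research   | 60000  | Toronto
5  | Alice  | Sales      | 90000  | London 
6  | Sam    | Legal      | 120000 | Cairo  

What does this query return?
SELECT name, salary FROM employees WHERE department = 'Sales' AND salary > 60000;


Filtering: department = 'Sales' AND salary > 60000
Matching: 1 rows

1 rows:
Alice, 90000


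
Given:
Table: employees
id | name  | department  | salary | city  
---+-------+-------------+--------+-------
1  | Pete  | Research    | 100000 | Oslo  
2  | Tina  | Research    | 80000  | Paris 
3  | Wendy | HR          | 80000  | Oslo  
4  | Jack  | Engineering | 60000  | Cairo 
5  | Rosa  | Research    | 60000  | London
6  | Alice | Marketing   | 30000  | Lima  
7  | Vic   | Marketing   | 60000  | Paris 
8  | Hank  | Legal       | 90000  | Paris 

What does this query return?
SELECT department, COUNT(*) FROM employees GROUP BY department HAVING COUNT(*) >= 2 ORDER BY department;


Groups with count >= 2:
  Marketing: 2 -> PASS
  Research: 3 -> PASS
  Engineering: 1 -> filtered out
  HR: 1 -> filtered out
  Legal: 1 -> filtered out


2 groups:
Marketing, 2
Research, 3


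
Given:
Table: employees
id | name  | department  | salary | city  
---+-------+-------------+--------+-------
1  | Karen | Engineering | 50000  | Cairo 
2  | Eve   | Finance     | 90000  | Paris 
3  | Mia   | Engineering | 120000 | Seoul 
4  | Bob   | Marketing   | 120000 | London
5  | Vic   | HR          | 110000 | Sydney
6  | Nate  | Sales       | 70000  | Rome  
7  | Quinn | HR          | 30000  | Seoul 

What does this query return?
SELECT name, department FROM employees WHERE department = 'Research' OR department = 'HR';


Filtering: department = 'Research' OR 'HR'
Matching: 2 rows

2 rows:
Vic, HR
Quinn, HR


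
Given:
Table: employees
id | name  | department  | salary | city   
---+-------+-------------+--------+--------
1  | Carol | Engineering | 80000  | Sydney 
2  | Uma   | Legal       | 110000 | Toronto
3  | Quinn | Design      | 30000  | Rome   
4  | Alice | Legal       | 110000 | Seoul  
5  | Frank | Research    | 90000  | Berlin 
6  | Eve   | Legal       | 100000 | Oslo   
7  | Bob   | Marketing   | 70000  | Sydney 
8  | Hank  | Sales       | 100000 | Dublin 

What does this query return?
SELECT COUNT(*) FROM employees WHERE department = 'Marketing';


Counting rows where department = 'Marketing'
  Bob -> MATCH


1


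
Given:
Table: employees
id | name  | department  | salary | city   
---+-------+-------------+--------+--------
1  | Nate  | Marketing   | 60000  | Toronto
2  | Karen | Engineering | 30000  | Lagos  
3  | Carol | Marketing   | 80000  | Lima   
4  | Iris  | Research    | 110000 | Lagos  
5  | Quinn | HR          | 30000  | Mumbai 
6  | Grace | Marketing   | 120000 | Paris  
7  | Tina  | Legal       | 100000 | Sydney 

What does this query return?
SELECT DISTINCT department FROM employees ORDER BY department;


All 'department' values (row order): Marketing, Engineering, Marketing, Research, HR, Marketing, Legal
Removing duplicates leaves 5 unique value(s).

5 values:
Engineering
HR
Legal
Marketing
Research


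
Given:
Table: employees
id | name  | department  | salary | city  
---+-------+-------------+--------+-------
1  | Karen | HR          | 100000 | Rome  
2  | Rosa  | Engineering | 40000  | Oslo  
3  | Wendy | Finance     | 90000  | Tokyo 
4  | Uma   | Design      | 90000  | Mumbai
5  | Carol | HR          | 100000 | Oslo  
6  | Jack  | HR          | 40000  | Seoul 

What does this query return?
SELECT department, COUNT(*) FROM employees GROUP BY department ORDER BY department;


Assigning each row to its department group:
  Karen -> HR
  Rosa -> Engineering
  Wendy -> Finance
  Uma -> Design
  Carol -> HR
  Jack -> HR


4 groups:
Design, 1
Engineering, 1
Finance, 1
HR, 3


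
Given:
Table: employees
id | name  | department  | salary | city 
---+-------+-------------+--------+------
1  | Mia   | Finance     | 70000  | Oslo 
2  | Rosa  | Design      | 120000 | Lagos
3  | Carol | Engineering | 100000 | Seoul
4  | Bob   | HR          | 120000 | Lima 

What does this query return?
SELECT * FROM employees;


SELECT * returns all 4 rows with all columns

4 rows:
1, Mia, Finance, 70000, Oslo
2, Rosa, Design, 120000, Lagos
3, Carol, Engineering, 100000, Seoul
4, Bob, HR, 120000, Lima


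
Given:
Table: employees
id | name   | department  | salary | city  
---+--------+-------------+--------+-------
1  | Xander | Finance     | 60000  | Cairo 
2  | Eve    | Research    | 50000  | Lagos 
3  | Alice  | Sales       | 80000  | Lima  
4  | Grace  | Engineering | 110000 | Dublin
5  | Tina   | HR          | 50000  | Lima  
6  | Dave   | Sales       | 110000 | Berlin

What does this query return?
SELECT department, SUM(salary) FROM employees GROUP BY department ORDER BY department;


Summing salary within each department:
  Engineering: 110000 = 110000
  Finance: 60000 = 60000
  HR: 50000 = 50000
  Research: 50000 = 50000
  Sales: 80000 + 110000 = 190000


5 groups:
Engineering, 110000
Finance, 60000
HR, 50000
Research, 50000
Sales, 190000


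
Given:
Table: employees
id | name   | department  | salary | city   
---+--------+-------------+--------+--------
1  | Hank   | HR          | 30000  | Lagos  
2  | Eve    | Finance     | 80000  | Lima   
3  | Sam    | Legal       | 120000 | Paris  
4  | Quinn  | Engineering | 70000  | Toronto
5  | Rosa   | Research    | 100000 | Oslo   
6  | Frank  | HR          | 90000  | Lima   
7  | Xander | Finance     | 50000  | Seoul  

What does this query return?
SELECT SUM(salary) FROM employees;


SUM(salary) = 30000 + 80000 + 120000 + 70000 + 100000 + 90000 + 50000 = 540000

540000


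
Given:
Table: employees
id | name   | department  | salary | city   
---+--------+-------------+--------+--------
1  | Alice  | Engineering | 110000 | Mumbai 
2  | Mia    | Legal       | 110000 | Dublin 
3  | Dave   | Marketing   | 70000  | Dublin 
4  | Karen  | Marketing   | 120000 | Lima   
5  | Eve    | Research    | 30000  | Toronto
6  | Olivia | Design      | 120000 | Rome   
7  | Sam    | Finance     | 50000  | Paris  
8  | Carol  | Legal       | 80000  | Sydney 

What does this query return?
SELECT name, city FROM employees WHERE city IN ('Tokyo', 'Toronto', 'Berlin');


Filtering: city IN ('Tokyo', 'Toronto', 'Berlin')
Matching: 1 rows

1 rows:
Eve, Toronto


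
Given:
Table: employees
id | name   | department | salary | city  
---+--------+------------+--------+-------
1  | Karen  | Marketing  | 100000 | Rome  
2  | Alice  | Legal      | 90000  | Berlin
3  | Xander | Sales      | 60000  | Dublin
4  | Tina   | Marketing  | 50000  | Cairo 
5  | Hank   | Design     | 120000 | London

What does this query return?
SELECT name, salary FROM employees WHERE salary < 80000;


Filtering: salary < 80000
Matching: 2 rows

2 rows:
Xander, 60000
Tina, 50000


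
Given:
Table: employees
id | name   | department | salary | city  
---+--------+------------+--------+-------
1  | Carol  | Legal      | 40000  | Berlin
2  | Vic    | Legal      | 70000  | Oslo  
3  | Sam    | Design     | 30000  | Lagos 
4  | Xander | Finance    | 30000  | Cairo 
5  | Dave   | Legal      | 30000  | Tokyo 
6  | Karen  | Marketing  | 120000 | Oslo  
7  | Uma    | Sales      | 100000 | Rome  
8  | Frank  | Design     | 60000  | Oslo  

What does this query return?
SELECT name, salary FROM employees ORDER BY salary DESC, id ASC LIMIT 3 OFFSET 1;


Sort by salary DESC (id ASC tiebreak), then skip 1 and take 3
Rows 2 through 4

3 rows:
Uma, 100000
Vic, 70000
Frank, 60000


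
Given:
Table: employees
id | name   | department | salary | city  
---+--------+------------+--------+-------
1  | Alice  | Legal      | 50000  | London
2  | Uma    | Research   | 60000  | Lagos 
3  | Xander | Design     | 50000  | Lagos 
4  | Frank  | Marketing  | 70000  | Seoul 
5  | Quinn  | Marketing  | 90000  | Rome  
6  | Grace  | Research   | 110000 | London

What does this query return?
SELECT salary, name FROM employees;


Projecting columns: salary, name

6 rows:
50000, Alice
60000, Uma
50000, Xander
70000, Frank
90000, Quinn
110000, Grace


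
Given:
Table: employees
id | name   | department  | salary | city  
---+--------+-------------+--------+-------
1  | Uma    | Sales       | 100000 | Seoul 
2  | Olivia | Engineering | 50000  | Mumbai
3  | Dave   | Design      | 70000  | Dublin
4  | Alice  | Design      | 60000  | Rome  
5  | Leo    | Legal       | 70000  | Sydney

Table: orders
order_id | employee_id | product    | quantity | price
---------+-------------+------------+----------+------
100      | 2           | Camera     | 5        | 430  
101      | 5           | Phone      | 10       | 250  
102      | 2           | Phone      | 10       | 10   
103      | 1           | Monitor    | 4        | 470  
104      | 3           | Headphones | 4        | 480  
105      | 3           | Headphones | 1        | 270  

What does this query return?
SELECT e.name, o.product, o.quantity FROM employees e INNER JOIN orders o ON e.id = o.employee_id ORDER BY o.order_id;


Joining employees.id = orders.employee_id:
  employee Olivia (id=2) -> order Camera
  employee Leo (id=5) -> order Phone
  employee Olivia (id=2) -> order Phone
  employee Uma (id=1) -> order Monitor
  employee Dave (id=3) -> order Headphones
  employee Dave (id=3) -> order Headphones


6 rows:
Olivia, Camera, 5
Leo, Phone, 10
Olivia, Phone, 10
Uma, Monitor, 4
Dave, Headphones, 4
Dave, Headphones, 1


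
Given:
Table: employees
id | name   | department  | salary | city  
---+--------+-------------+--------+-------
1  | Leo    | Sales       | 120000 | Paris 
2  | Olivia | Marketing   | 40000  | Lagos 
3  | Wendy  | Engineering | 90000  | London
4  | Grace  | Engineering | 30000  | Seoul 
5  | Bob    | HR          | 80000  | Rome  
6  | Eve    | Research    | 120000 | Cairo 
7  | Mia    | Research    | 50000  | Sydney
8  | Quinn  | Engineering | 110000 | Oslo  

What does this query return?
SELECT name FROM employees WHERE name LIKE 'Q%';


LIKE 'Q%' matches names starting with 'Q'
Matching: 1

1 rows:
Quinn


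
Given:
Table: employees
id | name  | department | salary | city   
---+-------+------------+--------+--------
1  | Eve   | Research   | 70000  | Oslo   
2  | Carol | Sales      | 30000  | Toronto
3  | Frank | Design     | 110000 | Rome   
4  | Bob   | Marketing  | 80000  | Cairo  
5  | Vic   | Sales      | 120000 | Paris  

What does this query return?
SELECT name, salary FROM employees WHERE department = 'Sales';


Filtering: department = 'Sales'
Matching rows: 2

2 rows:
Carol, 30000
Vic, 120000


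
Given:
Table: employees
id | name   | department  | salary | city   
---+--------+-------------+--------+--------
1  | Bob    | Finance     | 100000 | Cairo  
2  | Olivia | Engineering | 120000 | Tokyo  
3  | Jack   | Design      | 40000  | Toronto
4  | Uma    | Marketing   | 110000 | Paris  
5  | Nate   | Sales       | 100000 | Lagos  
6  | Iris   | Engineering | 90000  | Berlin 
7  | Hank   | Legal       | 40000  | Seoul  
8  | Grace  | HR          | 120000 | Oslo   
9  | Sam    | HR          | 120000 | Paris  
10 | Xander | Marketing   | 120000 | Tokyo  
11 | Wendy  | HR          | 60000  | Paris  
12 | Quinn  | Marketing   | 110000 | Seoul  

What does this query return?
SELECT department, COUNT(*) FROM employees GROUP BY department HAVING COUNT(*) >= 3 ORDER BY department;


Groups with count >= 3:
  HR: 3 -> PASS
  Marketing: 3 -> PASS
  Design: 1 -> filtered out
  Engineering: 2 -> filtered out
  Finance: 1 -> filtered out
  Legal: 1 -> filtered out
  Sales: 1 -> filtered out


2 groups:
HR, 3
Marketing, 3


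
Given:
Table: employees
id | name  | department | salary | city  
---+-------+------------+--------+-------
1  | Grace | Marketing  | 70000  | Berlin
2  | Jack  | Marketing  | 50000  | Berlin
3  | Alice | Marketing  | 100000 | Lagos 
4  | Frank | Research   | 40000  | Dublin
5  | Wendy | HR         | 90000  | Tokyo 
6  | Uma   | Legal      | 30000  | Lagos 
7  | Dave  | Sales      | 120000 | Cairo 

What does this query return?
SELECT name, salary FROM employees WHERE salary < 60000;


Filtering: salary < 60000
Matching: 3 rows

3 rows:
Jack, 50000
Frank, 40000
Uma, 30000


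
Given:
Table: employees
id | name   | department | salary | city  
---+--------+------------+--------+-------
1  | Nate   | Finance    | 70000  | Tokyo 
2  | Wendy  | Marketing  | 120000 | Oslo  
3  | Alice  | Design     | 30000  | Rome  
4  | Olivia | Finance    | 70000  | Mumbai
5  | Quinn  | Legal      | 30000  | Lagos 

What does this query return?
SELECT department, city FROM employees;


Projecting columns: department, city

5 rows:
Finance, Tokyo
Marketing, Oslo
Design, Rome
Finance, Mumbai
Legal, Lagos


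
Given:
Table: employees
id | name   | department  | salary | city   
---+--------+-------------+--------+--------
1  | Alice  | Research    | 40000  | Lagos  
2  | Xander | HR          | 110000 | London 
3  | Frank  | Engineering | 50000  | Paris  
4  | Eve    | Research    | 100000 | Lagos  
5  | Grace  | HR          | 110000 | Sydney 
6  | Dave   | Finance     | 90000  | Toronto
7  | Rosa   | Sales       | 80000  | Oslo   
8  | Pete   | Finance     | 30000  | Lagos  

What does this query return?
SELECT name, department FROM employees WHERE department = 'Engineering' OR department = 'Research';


Filtering: department = 'Engineering' OR 'Research'
Matching: 3 rows

3 rows:
Alice, Research
Frank, Engineering
Eve, Research


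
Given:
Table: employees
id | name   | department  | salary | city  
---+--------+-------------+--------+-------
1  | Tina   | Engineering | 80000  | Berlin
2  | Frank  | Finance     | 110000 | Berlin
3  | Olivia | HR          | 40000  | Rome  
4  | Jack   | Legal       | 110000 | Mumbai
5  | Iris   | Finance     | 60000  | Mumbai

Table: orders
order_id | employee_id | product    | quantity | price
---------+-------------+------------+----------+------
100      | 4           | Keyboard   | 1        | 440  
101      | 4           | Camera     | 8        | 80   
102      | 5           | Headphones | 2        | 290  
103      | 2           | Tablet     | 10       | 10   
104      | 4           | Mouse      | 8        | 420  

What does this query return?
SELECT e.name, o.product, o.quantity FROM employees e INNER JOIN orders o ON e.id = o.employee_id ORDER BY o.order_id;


Joining employees.id = orders.employee_id:
  employee Jack (id=4) -> order Keyboard
  employee Jack (id=4) -> order Camera
  employee Iris (id=5) -> order Headphones
  employee Frank (id=2) -> order Tablet
  employee Jack (id=4) -> order Mouse


5 rows:
Jack, Keyboard, 1
Jack, Camera, 8
Iris, Headphones, 2
Frank, Tablet, 10
Jack, Mouse, 8


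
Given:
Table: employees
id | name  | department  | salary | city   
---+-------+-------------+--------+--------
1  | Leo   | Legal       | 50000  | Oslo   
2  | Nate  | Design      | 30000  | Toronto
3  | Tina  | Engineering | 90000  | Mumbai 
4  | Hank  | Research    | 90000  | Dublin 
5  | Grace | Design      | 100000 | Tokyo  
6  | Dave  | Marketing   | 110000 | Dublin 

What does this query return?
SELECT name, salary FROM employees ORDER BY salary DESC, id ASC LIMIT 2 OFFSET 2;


Sort by salary DESC (id ASC tiebreak), then skip 2 and take 2
Rows 3 through 4

2 rows:
Tina, 90000
Hank, 90000


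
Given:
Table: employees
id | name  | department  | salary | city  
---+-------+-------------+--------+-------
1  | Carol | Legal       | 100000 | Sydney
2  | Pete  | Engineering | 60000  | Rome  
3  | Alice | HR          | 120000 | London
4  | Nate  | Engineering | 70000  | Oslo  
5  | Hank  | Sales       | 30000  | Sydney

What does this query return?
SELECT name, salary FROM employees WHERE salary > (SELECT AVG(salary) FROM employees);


Subquery: AVG(salary) = 76000.0
Filtering: salary > 76000.0
  Carol (100000) -> MATCH
  Alice (120000) -> MATCH


2 rows:
Carol, 100000
Alice, 120000


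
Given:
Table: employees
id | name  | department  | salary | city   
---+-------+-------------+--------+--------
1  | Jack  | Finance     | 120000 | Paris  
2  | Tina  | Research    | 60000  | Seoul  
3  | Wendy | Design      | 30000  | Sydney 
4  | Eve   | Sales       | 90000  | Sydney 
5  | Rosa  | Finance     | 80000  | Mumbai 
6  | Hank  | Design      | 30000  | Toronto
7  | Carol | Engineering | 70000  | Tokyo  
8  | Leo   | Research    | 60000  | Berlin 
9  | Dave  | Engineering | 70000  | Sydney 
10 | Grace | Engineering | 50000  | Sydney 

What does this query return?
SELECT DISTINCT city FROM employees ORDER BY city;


All 'city' values (row order): Paris, Seoul, Sydney, Sydney, Mumbai, Toronto, Tokyo, Berlin, Sydney, Sydney
Removing duplicates leaves 7 unique value(s).

7 values:
Berlin
Mumbai
Paris
Seoul
Sydney
Tokyo
Toronto


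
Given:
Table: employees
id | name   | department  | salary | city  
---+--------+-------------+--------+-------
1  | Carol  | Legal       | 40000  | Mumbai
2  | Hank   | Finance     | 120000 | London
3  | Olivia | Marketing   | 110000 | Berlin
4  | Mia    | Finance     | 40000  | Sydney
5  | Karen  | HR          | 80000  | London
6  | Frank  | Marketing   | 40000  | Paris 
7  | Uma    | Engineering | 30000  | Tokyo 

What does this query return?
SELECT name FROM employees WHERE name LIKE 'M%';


LIKE 'M%' matches names starting with 'M'
Matching: 1

1 rows:
Mia


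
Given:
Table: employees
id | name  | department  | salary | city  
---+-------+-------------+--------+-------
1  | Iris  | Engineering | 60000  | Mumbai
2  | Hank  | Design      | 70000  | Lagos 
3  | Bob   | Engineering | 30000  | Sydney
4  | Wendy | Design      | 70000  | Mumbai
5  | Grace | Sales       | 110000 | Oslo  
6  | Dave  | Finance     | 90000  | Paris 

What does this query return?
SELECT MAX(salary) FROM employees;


Salaries: 60000, 70000, 30000, 70000, 110000, 90000
MAX = 110000

110000
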